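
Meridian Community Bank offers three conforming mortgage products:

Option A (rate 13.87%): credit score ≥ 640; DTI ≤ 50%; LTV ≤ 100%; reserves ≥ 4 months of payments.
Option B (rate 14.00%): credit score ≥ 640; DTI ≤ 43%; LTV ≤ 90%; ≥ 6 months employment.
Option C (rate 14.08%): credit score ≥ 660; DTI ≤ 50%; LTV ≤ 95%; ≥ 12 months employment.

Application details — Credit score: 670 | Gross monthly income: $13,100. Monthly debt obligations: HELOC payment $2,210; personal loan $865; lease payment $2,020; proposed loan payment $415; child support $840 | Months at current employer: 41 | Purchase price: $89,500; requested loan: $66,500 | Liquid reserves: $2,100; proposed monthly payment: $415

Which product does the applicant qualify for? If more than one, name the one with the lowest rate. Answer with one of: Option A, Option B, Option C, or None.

Option A

Total debts = (2,210 + 865 + 2,020 + 415 + 840) = 6,350; DTI = 6,350/13,100 = 48.5%.
LTV = 66,500/89,500 = 74.3%.
Reserves = 2,100/415 = 5.1 months.
Option A: score 670 ≥ 640; DTI 48.5% ≤ 50%; LTV 74.3% ≤ 100%; reserves 5.1 ≥ 4 mo → qualifies.
Option B: score 670 ≥ 640; DTI 48.5% > 43%; LTV 74.3% ≤ 90%; employment 41 ≥ 6 mo → does not qualify.
Option C: score 670 ≥ 660; DTI 48.5% ≤ 50%; LTV 74.3% ≤ 95%; employment 41 ≥ 12 mo → qualifies.
Qualifying: Option A, Option C. Lowest rate is 13.87% → Option A.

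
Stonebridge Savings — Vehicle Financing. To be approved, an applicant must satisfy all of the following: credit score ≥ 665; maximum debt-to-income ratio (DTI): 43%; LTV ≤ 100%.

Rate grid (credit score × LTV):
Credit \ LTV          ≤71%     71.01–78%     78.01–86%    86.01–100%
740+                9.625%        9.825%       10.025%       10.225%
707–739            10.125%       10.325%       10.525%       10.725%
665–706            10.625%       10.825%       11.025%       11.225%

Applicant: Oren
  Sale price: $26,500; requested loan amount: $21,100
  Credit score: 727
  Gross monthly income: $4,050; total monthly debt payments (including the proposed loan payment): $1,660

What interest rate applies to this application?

Credit score 727 ≥ 665; Debt-to-income = 1,660/4,050 = 41% — meets 43% limit
LTV: 21,100 ÷ 26,500 = 79.6%, within 100% cap
Row: 727 falls in 707–739. Column: 79.6% falls in 78.01–86%. Rate = 10.525%.

10.525%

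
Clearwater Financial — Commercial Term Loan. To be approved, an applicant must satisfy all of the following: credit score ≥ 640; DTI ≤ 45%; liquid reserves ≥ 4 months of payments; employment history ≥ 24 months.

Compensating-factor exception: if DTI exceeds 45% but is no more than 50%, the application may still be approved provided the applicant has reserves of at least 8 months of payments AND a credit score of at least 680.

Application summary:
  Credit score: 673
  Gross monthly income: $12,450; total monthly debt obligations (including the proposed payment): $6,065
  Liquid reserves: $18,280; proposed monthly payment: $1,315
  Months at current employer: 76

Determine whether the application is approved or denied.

Denied

Credit score 673 ≥ 640 (meets base)
DTI: 6,065 ÷ 12,450 = 48.7%, over the 45% base limit.
Liquid reserves cover 18,280/1,315 = 13.9 months — ≥ 4 required
Employment 76 ≥ 24 months
DTI 48.7% is within the 45%–50% exception band; checking compensating factors.
Reserves 13.9 ≥ 8 months; credit score 673 < 680.
Override conditions not both satisfied; exception does not apply.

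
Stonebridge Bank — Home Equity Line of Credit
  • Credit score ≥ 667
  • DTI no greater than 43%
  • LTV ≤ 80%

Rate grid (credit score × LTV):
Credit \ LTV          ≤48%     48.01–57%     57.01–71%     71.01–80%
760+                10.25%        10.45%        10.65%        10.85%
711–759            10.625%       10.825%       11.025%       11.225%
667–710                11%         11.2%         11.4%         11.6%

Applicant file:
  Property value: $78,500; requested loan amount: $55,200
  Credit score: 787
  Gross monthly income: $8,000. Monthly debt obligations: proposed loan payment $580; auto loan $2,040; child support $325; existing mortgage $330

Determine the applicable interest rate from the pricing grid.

10.65%

Credit score 787 ≥ 667; Total monthly debts = (580 + 2,040 + 325 + 330) = 3,275. DTI: 3,275 ÷ 8,000 = 40.9%, within the 43% cap
LTV: 55,200 ÷ 78,500 = 70.3%, within 80% cap
Credit 787 → row 760+; LTV 70.3% → column 57.01–71%. Grid cell → 10.65%.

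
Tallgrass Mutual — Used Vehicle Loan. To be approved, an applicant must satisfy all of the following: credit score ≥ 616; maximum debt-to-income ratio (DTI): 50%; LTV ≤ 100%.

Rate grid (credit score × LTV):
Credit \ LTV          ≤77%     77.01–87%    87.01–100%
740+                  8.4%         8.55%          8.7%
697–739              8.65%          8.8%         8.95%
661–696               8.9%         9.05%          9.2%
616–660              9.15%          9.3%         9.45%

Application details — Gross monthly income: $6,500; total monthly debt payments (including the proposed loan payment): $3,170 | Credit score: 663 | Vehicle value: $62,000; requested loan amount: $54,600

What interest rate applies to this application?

9.2%

Credit score 663 ≥ 616; DTI: 3,170 ÷ 6,500 = 48.8%, within the 50% cap
LTV: 54,600 ÷ 62,000 = 88.1%, within 100% cap
Credit 663 → row 661–696; LTV 88.1% → column 87.01–100%. Grid cell → 9.2%.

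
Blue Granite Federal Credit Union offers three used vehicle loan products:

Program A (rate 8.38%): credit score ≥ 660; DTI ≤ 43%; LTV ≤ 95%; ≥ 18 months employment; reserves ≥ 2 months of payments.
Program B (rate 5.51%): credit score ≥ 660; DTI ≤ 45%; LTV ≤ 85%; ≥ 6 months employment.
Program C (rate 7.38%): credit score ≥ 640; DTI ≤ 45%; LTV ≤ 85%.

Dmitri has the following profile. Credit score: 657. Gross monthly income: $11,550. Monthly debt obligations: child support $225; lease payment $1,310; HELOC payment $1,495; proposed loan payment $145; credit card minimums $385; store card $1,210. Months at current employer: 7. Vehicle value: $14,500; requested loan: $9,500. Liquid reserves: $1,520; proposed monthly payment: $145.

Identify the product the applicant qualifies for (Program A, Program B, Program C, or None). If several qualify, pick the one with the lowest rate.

Program C

Total debts = (225 + 1,310 + 1,495 + 145 + 385 + 1,210) = 4,770; DTI = 4,770/11,550 = 41.3%.
LTV = 9,500/14,500 = 65.5%.
Reserves = 1,520/145 = 10.5 months.
Program A: score 657 < 660; DTI 41.3% ≤ 43%; LTV 65.5% ≤ 95%; employment 7 < 18 mo; reserves 10.5 ≥ 2 mo → does not qualify.
Program B: score 657 < 660; DTI 41.3% ≤ 45%; LTV 65.5% ≤ 85%; employment 7 ≥ 6 mo → does not qualify.
Program C: score 657 ≥ 640; DTI 41.3% ≤ 45%; LTV 65.5% ≤ 85% → qualifies.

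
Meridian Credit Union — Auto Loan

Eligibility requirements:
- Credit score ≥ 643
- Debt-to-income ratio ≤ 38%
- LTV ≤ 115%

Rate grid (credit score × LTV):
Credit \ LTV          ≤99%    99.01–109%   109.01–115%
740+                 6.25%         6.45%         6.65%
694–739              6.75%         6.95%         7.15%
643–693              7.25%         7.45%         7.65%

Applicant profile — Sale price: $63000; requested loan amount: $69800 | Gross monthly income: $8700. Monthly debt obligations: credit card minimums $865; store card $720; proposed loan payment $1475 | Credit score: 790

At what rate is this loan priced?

Credit score 790 ≥ 643; Total monthly debts = (865 + 720 + 1,475) = 3,060. DTI = 3,060/8,700 = 35.2% ≤ 38%
LTV = 69,800/63,000 = 110.8% ≤ 115%
Row: 790 falls in 740+. Column: 110.8% falls in 109.01–115%. Rate = 6.65%.

6.65%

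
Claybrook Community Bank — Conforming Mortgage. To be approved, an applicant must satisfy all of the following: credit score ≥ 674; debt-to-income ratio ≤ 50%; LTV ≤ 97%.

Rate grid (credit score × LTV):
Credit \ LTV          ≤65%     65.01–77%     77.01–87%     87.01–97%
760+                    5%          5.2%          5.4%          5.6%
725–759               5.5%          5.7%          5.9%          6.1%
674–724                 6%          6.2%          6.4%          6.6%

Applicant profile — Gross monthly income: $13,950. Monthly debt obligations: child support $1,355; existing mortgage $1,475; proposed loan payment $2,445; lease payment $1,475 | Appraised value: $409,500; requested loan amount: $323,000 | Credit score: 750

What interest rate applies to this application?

5.9%

Credit score 750 ≥ 674; Total monthly debts = (1,355 + 1,475 + 2,445 + 1,475) = 6,750. Debt-to-income = 6,750/13,950 = 48.4% — meets 50% limit
Loan-to-value = 323,000/409,500 = 78.9% — pass (97% max)
Row: 750 falls in 725–759. Column: 78.9% falls in 77.01–87%. Rate = 5.9%.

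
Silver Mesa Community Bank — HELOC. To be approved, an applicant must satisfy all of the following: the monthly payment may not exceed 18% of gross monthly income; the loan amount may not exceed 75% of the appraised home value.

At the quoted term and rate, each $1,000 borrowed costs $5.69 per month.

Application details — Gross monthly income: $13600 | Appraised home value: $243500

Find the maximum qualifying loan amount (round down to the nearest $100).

Payment cap: 18% × $13,600 = $2,448/month.
At $5.69 per $1,000, that supports 2,448/5.69 × 1,000 ≈ $430,228 → $430,200.
LTV cap: 75% × $243,500 = $182,625 → $182,600.
Binding constraint: loan-to-value.

$182,600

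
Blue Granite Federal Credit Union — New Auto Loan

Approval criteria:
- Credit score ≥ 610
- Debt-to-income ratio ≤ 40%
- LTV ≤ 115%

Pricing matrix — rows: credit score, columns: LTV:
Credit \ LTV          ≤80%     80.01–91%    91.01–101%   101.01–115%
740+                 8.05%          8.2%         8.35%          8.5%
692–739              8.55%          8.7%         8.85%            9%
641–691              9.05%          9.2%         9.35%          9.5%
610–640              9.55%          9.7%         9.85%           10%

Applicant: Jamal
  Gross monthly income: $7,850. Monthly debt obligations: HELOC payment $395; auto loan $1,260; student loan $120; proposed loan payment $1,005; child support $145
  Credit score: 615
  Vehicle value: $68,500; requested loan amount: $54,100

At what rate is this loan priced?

Credit score 615 ≥ 610; Total monthly debts = (395 + 1,260 + 120 + 1,005 + 145) = 2,925. Debt-to-income = 2,925/7,850 = 37.3% — meets 40% limit
LTV: 54,100 ÷ 68,500 = 79%, within 115% cap
Row: 615 falls in 610–640. Column: 79% falls in ≤80%. Rate = 9.55%.

9.55%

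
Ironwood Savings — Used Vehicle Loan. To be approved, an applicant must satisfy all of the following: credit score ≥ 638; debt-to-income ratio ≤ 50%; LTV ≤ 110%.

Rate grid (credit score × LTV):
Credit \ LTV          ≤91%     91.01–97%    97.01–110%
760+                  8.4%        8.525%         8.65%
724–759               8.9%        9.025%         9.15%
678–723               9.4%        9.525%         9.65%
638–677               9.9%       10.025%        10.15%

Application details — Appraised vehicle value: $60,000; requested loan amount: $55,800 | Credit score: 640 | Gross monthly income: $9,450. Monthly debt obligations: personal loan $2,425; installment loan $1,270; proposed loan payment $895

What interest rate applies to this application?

10.025%

Credit score 640 ≥ 638; Total monthly debts = (2,425 + 1,270 + 895) = 4,590. Debt-to-income = 4,590/9,450 = 48.6% — meets 50% limit
Loan-to-value = 55,800/60,000 = 93% — pass (110% max)
Row: 640 falls in 638–677. Column: 93% falls in 91.01–97%. Rate = 10.025%.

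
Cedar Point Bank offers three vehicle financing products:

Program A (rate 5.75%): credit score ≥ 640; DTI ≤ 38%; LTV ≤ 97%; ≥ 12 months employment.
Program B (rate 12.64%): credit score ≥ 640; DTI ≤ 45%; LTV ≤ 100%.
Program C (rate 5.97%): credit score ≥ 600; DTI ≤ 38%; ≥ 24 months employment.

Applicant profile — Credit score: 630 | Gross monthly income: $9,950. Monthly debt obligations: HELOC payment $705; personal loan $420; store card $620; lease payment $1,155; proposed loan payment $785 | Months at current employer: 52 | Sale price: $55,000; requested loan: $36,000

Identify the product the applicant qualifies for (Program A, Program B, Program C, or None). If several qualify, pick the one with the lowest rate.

Program C

Total debts = (705 + 420 + 620 + 1,155 + 785) = 3,685; DTI = 3,685/9,950 = 37%.
LTV = 36,000/55,000 = 65.5%.
Program A: score 630 < 640; DTI 37% ≤ 38%; LTV 65.5% ≤ 97%; employment 52 ≥ 12 mo → does not qualify.
Program B: score 630 < 640; DTI 37% ≤ 45%; LTV 65.5% ≤ 100% → does not qualify.
Program C: score 630 ≥ 600; DTI 37% ≤ 38%; employment 52 ≥ 24 mo → qualifies.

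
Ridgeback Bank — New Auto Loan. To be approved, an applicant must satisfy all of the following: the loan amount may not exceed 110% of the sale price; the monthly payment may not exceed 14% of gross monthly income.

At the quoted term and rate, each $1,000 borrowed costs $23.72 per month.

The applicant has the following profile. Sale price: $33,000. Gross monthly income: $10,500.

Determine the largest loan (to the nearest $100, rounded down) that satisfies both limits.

Payment cap: 14% × $10,500 = $1,470/month.
At $23.72 per $1,000, that supports 1,470/23.72 × 1,000 ≈ $61,973 → $61,900.
LTV cap: 110% × $33,000 = $36,300 → $36,300.
Binding constraint: loan-to-value.

$36,300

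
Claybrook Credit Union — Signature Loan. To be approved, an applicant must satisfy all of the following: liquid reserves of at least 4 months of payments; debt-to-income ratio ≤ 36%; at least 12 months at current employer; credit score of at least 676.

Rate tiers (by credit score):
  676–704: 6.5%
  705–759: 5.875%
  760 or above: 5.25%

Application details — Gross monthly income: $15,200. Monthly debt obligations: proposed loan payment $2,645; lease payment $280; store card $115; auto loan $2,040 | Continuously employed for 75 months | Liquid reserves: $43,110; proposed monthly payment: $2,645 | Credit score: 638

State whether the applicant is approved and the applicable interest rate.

Denied

Credit score 638 < 676 (below minimum)
Employment 75 ≥ 12 months
Liquid reserves cover 43,110/2,645 = 16.3 months — ≥ 4 required
Total monthly debts = (2,645 + 280 + 115 + 2,040) = 5,080. DTI: 5,080 ÷ 15,200 = 33.4%, within the 36% cap
Not all requirements met → denied.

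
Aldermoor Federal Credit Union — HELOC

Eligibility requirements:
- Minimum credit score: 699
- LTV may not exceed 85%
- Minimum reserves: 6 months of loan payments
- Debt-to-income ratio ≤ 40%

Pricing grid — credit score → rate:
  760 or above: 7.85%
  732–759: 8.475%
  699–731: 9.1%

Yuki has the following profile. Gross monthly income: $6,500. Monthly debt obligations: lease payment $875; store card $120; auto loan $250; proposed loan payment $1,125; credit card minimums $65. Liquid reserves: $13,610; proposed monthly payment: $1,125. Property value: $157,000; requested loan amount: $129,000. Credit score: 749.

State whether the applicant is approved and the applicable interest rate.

Credit score 749 ≥ 699 (meets minimum)
Liquid reserves cover 13,610/1,125 = 12.1 months — ≥ 6 required
Total monthly debts = (875 + 120 + 250 + 1,125 + 65) = 2,435. DTI = 2,435/6,500 = 37.5% ≤ 40%
LTV = 129,000/157,000 = 82.2% ≤ 85%
All requirements met. Score 749 falls in the 732–759 tier → 8.475%.

Approved at 8.475%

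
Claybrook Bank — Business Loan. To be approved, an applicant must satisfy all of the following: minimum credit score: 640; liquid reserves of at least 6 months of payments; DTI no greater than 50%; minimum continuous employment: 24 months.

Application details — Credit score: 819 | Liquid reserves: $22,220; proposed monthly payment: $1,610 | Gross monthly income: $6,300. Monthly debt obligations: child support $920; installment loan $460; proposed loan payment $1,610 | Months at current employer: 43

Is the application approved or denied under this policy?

Credit score 819 ≥ 640 (meets)
Reserves: 22,220 ÷ 1,610 = 13.8 months (meets 6-month minimum)
Total monthly debts = (920 + 460 + 1,610) = 2,990. DTI: 2,990 ÷ 6,300 = 47.5%, within the 50% cap
Employment 43 ≥ 24 months
All criteria satisfied.

Approved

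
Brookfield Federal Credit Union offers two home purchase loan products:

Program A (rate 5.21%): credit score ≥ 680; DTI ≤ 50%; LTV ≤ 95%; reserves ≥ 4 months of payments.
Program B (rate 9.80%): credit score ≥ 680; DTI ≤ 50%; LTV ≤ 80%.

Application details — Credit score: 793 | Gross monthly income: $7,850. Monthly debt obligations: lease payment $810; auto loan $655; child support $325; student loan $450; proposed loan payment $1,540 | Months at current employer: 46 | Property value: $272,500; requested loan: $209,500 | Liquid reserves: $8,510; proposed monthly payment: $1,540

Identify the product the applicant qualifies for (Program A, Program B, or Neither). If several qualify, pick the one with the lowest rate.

Total debts = (810 + 655 + 325 + 450 + 1,540) = 3,780; DTI = 3,780/7,850 = 48.2%.
LTV = 209,500/272,500 = 76.9%.
Reserves = 8,510/1,540 = 5.5 months.
Program A: score 793 ≥ 680; DTI 48.2% ≤ 50%; LTV 76.9% ≤ 95%; reserves 5.5 ≥ 4 mo → qualifies.
Program B: score 793 ≥ 680; DTI 48.2% ≤ 50%; LTV 76.9% ≤ 80% → qualifies.
Qualifying: Program A, Program B. Lowest rate is 5.21% → Program A.

Program A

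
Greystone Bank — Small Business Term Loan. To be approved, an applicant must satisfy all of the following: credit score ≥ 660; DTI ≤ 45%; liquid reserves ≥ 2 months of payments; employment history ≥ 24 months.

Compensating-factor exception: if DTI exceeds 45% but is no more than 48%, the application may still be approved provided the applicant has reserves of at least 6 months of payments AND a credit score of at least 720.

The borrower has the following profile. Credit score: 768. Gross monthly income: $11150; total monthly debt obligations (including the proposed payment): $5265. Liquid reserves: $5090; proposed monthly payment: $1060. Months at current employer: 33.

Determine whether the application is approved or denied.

Denied

Credit score 768 ≥ 660 (meets base)
DTI = 5,265/11,150 = 47.2% > 45% — standard DTI limit exceeded.
Reserves = 5,090/1,060 = 4.8 months ≥ 2
Employment 33 ≥ 24 months
DTI 47.2% is within the 45%–48% exception band; checking compensating factors.
Override check — reserves: 4.8 mo (short of 6); score: 768 (ok).
Compensating-factor requirement not fully met.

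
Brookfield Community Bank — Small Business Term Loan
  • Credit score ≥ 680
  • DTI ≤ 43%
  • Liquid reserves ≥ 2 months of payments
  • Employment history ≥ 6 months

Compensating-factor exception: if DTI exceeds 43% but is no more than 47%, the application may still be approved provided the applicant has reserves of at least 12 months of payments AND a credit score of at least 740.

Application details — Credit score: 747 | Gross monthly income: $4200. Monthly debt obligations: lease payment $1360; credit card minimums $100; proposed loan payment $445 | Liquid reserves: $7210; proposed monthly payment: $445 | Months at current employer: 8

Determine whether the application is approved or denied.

Credit score 747 ≥ 680 (meets base)
Total debts = (1,360 + 100 + 445) = 1,905. DTI: 1,905 ÷ 4,200 = 45.4%, over the 43% base limit.
Liquid reserves cover 7,210/445 = 16.2 months — ≥ 2 required
Employment 8 ≥ 6 months
45.4% falls in the override range (43%–47%), so the compensating-factor test applies.
Override check — reserves: 16.2 mo (ok); score: 747 (ok).
Both compensating conditions met → exception applies.

Approved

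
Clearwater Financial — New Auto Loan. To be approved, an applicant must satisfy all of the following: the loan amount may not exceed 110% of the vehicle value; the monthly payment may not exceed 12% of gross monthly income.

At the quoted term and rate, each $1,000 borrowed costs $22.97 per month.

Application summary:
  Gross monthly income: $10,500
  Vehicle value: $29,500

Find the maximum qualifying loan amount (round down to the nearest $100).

$32,400

Payment cap: 12% × $10,500 = $1,260/month.
At $22.97 per $1,000, that supports 1,260/22.97 × 1,000 ≈ $54,854 → $54,800.
LTV cap: 110% × $29,500 = $32,450 → $32,400.
Binding constraint: loan-to-value.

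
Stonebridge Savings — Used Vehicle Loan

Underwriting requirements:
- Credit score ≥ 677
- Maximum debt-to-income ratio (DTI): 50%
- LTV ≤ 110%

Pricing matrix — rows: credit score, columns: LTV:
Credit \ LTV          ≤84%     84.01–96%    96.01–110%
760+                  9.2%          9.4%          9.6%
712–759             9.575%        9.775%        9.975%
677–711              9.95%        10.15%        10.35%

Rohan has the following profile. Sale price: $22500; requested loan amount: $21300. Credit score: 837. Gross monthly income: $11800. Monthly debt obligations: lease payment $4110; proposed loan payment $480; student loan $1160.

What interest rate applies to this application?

9.4%

Credit score 837 ≥ 677; Total monthly debts = (4,110 + 480 + 1,160) = 5,750. DTI = 5,750/11,800 = 48.7% ≤ 50%
Loan-to-value = 21,300/22,500 = 94.7% — pass (110% max)
Score 837 is in the 760+ band; LTV 94.7% is in the 84.01–96% band → 9.4%.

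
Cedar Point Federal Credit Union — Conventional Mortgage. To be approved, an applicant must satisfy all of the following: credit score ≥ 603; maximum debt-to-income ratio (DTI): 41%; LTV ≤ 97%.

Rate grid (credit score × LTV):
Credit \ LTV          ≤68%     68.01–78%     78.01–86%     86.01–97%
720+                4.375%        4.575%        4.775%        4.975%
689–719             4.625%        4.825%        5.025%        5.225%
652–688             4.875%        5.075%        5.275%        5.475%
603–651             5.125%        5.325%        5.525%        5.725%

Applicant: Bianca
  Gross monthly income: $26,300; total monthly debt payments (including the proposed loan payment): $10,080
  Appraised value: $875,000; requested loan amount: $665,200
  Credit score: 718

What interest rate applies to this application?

Credit score 718 ≥ 603; DTI = 10,080/26,300 = 38.3% ≤ 41%
LTV = 665,200/875,000 = 76% ≤ 97%
Row: 718 falls in 689–719. Column: 76% falls in 68.01–78%. Rate = 4.825%.

4.825%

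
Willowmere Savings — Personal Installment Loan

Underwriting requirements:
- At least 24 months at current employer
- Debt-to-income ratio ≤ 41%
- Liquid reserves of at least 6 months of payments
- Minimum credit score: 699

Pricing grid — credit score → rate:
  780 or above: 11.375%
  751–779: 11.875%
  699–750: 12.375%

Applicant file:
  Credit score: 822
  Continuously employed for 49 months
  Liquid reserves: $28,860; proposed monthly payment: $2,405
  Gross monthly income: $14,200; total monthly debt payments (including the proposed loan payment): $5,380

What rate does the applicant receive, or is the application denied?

Credit score 822 ≥ 699 (meets minimum)
DTI = 5,380/14,200 = 37.9% ≤ 41%
Employment 49 ≥ 24 months
Reserves = 28,860/2,405 = 12.0 months ≥ 6
All requirements met. Score 822 falls in the 780 or above tier → 11.375%.

Approved at 11.375%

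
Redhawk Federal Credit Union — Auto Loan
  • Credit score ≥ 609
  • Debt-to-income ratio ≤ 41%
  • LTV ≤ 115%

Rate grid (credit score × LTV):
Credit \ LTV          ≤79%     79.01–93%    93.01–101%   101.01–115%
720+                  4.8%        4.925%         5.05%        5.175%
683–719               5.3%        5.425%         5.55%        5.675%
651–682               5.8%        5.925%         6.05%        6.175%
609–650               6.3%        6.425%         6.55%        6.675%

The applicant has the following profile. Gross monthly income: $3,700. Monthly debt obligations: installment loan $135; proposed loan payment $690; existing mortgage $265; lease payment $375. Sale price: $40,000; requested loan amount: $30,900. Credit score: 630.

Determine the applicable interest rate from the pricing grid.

Credit score 630 ≥ 609; Total monthly debts = (135 + 690 + 265 + 375) = 1,465. Debt-to-income = 1,465/3,700 = 39.6% — meets 41% limit
LTV: 30,900 ÷ 40,000 = 77.2%, within 115% cap
Row: 630 falls in 609–650. Column: 77.2% falls in ≤79%. Rate = 6.3%.

6.3%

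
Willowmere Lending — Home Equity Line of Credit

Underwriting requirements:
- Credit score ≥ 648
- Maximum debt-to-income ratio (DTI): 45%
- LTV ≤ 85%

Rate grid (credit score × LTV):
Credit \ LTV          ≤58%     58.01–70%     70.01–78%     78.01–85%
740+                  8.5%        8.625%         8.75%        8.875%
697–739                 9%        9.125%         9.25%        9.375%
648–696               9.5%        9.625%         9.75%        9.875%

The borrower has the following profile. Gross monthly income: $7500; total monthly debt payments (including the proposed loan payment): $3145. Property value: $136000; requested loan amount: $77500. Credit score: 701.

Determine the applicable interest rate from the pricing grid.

Credit score 701 ≥ 648; DTI: 3,145 ÷ 7,500 = 41.9%, within the 45% cap
Loan-to-value = 77,500/136,000 = 57% — pass (85% max)
Credit 701 → row 697–739; LTV 57% → column ≤58%. Grid cell → 9%.

9%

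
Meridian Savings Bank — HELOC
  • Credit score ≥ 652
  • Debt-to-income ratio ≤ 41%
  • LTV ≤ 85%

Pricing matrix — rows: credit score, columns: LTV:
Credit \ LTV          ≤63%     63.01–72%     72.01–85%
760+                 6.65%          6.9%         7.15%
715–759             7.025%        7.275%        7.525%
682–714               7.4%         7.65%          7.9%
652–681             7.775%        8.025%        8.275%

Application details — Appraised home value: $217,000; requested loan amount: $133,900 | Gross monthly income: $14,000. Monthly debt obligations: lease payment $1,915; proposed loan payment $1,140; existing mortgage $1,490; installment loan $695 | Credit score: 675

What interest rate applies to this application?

7.775%

Credit score 675 ≥ 652; Total monthly debts = (1,915 + 1,140 + 1,490 + 695) = 5,240. Debt-to-income = 5,240/14,000 = 37.4% — meets 41% limit
LTV: 133,900 ÷ 217,000 = 61.7%, within 85% cap
Credit 675 → row 652–681; LTV 61.7% → column ≤63%. Grid cell → 7.775%.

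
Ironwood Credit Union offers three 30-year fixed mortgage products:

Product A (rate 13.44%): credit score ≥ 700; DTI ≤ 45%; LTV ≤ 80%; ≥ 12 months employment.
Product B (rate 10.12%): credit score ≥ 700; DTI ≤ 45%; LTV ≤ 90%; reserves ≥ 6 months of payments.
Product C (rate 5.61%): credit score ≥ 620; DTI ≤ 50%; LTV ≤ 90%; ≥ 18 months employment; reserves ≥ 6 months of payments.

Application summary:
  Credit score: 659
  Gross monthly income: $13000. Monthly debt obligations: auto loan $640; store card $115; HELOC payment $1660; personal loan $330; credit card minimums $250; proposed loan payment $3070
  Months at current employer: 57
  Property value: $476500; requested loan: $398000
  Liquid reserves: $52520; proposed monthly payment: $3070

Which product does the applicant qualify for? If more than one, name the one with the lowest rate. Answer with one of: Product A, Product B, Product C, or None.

Product C

Total debts = (640 + 115 + 1,660 + 330 + 250 + 3,070) = 6,065; DTI = 6,065/13,000 = 46.7%.
LTV = 398,000/476,500 = 83.5%.
Reserves = 52,520/3,070 = 17.1 months.
Product A: score 659 < 700; DTI 46.7% > 45%; LTV 83.5% > 80%; employment 57 ≥ 12 mo → does not qualify.
Product B: score 659 < 700; DTI 46.7% > 45%; LTV 83.5% ≤ 90%; reserves 17.1 ≥ 6 mo → does not qualify.
Product C: score 659 ≥ 620; DTI 46.7% ≤ 50%; LTV 83.5% ≤ 90%; employment 57 ≥ 18 mo; reserves 17.1 ≥ 6 mo → qualifies.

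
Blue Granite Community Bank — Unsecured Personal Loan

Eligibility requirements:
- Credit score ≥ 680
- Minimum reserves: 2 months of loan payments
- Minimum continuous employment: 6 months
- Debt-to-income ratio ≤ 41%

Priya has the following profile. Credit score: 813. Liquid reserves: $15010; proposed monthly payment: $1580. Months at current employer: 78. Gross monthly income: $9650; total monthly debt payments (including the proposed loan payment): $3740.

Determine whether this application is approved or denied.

Credit score 813 ≥ 680 (meets)
Reserves: 15,010 ÷ 1,580 = 9.5 months (meets 2-month minimum)
Employment 78 ≥ 6 months
DTI: 3,740 ÷ 9,650 = 38.8%, within the 41% cap
All criteria satisfied.

Approved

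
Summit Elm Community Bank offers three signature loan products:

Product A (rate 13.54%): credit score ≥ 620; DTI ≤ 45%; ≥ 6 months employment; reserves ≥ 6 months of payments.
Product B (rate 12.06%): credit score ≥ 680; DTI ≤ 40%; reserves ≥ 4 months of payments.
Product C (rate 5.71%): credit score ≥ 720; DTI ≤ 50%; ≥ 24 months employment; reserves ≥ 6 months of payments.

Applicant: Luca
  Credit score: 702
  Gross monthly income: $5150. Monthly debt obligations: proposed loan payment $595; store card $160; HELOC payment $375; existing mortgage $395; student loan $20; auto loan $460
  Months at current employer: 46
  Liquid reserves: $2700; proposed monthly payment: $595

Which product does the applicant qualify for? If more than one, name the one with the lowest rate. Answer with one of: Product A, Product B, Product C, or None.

Product B

Total debts = (595 + 160 + 375 + 395 + 20 + 460) = 2,005; DTI = 2,005/5,150 = 38.9%.
Reserves = 2,700/595 = 4.5 months.
Product A: score 702 ≥ 620; DTI 38.9% ≤ 45%; employment 46 ≥ 6 mo; reserves 4.5 < 6 mo → does not qualify.
Product B: score 702 ≥ 680; DTI 38.9% ≤ 40%; reserves 4.5 ≥ 4 mo → qualifies.
Product C: score 702 < 720; DTI 38.9% ≤ 50%; employment 46 ≥ 24 mo; reserves 4.5 < 6 mo → does not qualify.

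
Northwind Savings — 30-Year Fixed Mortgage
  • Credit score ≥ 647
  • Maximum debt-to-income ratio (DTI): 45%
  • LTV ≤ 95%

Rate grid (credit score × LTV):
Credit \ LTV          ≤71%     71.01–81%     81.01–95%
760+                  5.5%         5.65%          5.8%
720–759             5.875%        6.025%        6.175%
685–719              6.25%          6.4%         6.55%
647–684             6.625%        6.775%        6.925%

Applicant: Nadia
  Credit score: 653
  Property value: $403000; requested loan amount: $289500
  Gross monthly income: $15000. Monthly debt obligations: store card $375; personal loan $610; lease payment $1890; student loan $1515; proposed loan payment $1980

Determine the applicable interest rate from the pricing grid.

6.775%

Credit score 653 ≥ 647; Total monthly debts = (375 + 610 + 1,890 + 1,515 + 1,980) = 6,370. Debt-to-income = 6,370/15,000 = 42.5% — meets 45% limit
LTV = 289,500/403,000 = 71.8% ≤ 95%
Score 653 is in the 647–684 band; LTV 71.8% is in the 71.01–81% band → 6.775%.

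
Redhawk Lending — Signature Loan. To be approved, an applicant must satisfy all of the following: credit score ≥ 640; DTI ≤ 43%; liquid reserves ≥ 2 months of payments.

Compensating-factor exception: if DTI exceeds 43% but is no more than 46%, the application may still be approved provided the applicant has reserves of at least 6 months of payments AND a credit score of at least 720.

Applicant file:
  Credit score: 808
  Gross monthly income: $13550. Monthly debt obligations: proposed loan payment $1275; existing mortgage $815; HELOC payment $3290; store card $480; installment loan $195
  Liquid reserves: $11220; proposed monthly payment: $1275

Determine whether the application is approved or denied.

Credit score 808 ≥ 640 (meets base)
Total debts = (1,275 + 815 + 3,290 + 480 + 195) = 6,055. DTI: 6,055 ÷ 13,550 = 44.7%, over the 43% base limit.
Reserves: 11,220 ÷ 1,275 = 8.8 months (meets 2-month minimum)
44.7% falls in the override range (43%–46%), so the compensating-factor test applies.
Reserves 8.8 ≥ 6 months; credit score 808 ≥ 720.
Both compensating conditions met → exception applies.

Approved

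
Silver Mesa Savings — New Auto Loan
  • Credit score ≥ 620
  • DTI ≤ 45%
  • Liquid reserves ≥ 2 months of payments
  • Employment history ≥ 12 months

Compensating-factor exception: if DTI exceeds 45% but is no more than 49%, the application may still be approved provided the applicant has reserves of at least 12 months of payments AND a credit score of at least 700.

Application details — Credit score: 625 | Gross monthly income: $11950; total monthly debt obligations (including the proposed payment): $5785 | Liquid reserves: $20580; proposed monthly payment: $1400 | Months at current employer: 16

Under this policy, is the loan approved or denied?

Denied

Credit score 625 ≥ 620 (meets base)
DTI: 5,785 ÷ 11,950 = 48.4%, over the 45% base limit.
Liquid reserves cover 20,580/1,400 = 14.7 months — ≥ 2 required
Employment 16 ≥ 12 months
DTI 48.4% is within the 45%–49% exception band; checking compensating factors.
Override check — reserves: 14.7 mo (ok); score: 625 (below 700).
Compensating-factor requirement not fully met.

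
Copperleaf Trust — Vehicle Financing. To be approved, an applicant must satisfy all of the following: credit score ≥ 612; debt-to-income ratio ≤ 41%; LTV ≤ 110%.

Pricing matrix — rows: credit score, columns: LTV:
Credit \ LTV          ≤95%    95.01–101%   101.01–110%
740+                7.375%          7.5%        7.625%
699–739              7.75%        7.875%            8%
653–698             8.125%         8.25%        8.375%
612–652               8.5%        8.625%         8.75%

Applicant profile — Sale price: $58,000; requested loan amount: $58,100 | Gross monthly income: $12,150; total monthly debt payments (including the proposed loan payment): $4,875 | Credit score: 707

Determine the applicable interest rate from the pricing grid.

Credit score 707 ≥ 612; Debt-to-income = 4,875/12,150 = 40.1% — meets 41% limit
LTV: 58,100 ÷ 58,000 = 100.2%, within 110% cap
Score 707 is in the 699–739 band; LTV 100.2% is in the 95.01–101% band → 7.875%.

7.875%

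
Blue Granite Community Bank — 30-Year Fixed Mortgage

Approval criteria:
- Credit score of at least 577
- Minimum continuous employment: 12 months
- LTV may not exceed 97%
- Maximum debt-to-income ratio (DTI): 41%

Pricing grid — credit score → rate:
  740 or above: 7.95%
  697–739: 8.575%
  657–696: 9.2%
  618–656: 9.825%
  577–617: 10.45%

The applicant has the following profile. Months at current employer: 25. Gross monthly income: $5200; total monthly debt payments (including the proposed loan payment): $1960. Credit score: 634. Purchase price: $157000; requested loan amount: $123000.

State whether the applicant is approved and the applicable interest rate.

Approved at 9.825%

Credit score 634 ≥ 577 (meets minimum)
Employment 25 ≥ 12 months
DTI = 1,960/5,200 = 37.7% ≤ 41%
LTV = 123,000/157,000 = 78.3% ≤ 97%
All requirements met. Score 634 falls in the 618–656 tier → 9.825%.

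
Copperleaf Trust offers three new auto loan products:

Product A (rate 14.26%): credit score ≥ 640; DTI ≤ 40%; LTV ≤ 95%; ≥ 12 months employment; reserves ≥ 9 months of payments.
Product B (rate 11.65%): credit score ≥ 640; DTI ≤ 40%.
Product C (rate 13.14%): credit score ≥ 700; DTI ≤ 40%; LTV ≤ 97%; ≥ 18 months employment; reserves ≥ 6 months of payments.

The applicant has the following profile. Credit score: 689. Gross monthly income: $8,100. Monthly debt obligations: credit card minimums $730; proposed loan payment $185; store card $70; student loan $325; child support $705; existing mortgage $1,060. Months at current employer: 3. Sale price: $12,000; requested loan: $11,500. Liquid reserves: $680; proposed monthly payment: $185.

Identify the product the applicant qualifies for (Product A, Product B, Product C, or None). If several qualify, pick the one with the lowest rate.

Total debts = (730 + 185 + 70 + 325 + 705 + 1,060) = 3,075; DTI = 3,075/8,100 = 38%.
LTV = 11,500/12,000 = 95.8%.
Reserves = 680/185 = 3.7 months.
Product A: score 689 ≥ 640; DTI 38% ≤ 40%; LTV 95.8% > 95%; employment 3 < 12 mo; reserves 3.7 < 9 mo → does not qualify.
Product B: score 689 ≥ 640; DTI 38% ≤ 40% → qualifies.
Product C: score 689 < 700; DTI 38% ≤ 40%; LTV 95.8% ≤ 97%; employment 3 < 18 mo; reserves 3.7 < 6 mo → does not qualify.

Product B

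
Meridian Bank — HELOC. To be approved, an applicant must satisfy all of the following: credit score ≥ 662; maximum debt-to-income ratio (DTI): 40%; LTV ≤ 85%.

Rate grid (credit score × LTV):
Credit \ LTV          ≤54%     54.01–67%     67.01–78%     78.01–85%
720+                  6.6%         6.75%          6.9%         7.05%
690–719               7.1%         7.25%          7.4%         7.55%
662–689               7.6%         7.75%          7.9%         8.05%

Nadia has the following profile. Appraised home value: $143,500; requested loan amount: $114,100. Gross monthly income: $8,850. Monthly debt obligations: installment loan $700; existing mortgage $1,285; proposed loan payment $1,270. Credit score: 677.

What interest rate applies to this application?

Credit score 677 ≥ 662; Total monthly debts = (700 + 1,285 + 1,270) = 3,255. DTI = 3,255/8,850 = 36.8% ≤ 40%
LTV: 114,100 ÷ 143,500 = 79.5%, within 85% cap
Row: 677 falls in 662–689. Column: 79.5% falls in 78.01–85%. Rate = 8.05%.

8.05%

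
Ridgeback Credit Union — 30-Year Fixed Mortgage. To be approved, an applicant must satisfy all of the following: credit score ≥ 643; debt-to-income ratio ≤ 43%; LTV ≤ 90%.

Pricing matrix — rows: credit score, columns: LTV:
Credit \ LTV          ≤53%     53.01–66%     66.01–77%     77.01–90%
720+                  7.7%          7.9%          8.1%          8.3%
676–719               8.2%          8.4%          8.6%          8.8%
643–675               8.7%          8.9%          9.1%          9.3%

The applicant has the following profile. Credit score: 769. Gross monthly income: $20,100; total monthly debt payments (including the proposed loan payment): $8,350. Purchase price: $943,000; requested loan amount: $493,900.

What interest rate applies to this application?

7.7%

Credit score 769 ≥ 643; DTI: 8,350 ÷ 20,100 = 41.5%, within the 43% cap
LTV = 493,900/943,000 = 52.4% ≤ 90%
Row: 769 falls in 720+. Column: 52.4% falls in ≤53%. Rate = 7.7%.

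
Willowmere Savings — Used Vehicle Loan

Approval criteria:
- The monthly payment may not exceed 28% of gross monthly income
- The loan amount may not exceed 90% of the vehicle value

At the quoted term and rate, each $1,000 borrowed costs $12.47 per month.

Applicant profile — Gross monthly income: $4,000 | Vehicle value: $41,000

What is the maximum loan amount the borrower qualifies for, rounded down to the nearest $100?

$36,900

Payment cap: 28% × $4,000 = $1,120/month.
At $12.47 per $1,000, that supports 1,120/12.47 × 1,000 ≈ $89,815 → $89,800.
LTV cap: 90% × $41,000 = $36,900 → $36,900.
Binding constraint: loan-to-value.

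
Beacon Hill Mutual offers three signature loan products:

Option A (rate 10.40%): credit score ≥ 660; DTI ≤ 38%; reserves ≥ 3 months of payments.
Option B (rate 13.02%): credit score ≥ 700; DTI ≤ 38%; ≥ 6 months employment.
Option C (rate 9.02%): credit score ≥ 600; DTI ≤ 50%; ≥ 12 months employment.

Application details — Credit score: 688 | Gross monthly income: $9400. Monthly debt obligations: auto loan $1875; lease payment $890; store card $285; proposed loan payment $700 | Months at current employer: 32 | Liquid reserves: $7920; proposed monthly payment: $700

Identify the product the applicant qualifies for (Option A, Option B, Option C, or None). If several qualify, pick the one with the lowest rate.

Option C

Total debts = (1,875 + 890 + 285 + 700) = 3,750; DTI = 3,750/9,400 = 39.9%.
Reserves = 7,920/700 = 11.3 months.
Option A: score 688 ≥ 660; DTI 39.9% > 38%; reserves 11.3 ≥ 3 mo → does not qualify.
Option B: score 688 < 700; DTI 39.9% > 38%; employment 32 ≥ 6 mo → does not qualify.
Option C: score 688 ≥ 600; DTI 39.9% ≤ 50%; employment 32 ≥ 12 mo → qualifies.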